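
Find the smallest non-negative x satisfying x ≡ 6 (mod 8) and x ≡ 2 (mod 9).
M = 8 × 9 = 72. M₁ = 9, y₁ ≡ 1 (mod 8). M₂ = 8, y₂ ≡ 8 (mod 9). x = 6×9×1 + 2×8×8 ≡ 38 (mod 72)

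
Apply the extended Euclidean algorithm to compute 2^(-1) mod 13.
Extended GCD: 2(-6) + 13(1) = 1. So 2^(-1) ≡ -6 ≡ 7 mod 13. Verify: 2 × 7 = 14 ≡ 1 mod 13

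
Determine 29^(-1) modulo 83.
Since 83 is prime, by Fermat 29^(-1) ≡ 29^{81} ≡ 63 (mod 83). Verify: 29 × 63 = 1827 ≡ 1 (mod 83)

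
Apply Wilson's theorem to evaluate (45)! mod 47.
(46)! = (45)! × (46) ≡ -1 (mod 47). So (45)! ≡ -1 × (46)^(-1) ≡ (-1)×(-1) = 1 (mod 47)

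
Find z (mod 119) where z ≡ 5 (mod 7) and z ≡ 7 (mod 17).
M = 7 × 17 = 119. M₁ = 17, y₁ ≡ 5 (mod 7). M₂ = 7, y₂ ≡ 5 (mod 17). z = 5×17×5 + 7×7×5 ≡ 75 (mod 119)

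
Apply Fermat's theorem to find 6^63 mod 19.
By Fermat: 6^{18} ≡ 1 mod 19. 63 = 3×18 + 9. So 6^{63} ≡ 6^{9} ≡ 1 mod 19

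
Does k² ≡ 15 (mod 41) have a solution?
By Euler's criterion: 15^{20} ≡ 40 (mod 41). Since this equals -1 (≡ 40), 15 is not a QR.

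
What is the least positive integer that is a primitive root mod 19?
g = 2. For each prime q|18: 2^{9}≡18, 2^{6}≡7, none ≡ 1, so ord_19(2) = 18 and 2 is a primitive root.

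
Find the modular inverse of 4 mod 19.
Since 19 is prime, by Fermat 4^(-1) ≡ 4^{17} ≡ 5 (mod 19). Verify: 4 × 5 = 20 ≡ 1 (mod 19)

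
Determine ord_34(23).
Powers of 23 mod 34: 23^1≡23, 23^2≡19, 23^3≡29, 23^4≡21, 23^5≡7, 23^6≡25, 23^7≡31, 23^8≡33, 23^9≡11, 23^10≡15, 23^11≡5, 23^12≡13, 23^13≡27, 23^14≡9, 23^15≡3, 23^16≡1. ord_34(23) = 16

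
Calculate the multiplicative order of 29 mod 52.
Powers of 29 mod 52: 29^1≡29, 29^2≡9, 29^3≡1. Order = 3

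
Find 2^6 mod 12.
By repeated squaring mod 12: 2^{1}≡2, 2^{2}≡4, 2^{4}≡4. Then 2^{6} = 2^{4+2} ≡ 4 × 4 ≡ 4 mod 12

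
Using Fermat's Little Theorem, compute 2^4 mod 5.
By Fermat's Little Theorem, 2^{4} ≡ 1 (mod 5) since 5 is prime and gcd(2, 5) = 1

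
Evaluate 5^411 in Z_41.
Using Fermat: 5^{40} ≡ 1 mod 41. 411 ≡ 11 mod 40. So 5^{411} ≡ 5^{11} ≡ 36 mod 41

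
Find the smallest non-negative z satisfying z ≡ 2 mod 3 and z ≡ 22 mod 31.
M = 3 × 31 = 93. M₁ = 31, y₁ ≡ 1 mod 3. M₂ = 3, y₂ ≡ 21 mod 31. z = 2×31×1 + 22×3×21 ≡ 53 mod 93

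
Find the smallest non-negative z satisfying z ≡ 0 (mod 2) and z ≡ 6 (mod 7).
M = 2 × 7 = 14. M₁ = 7, y₁ ≡ 1 (mod 2). M₂ = 2, y₂ ≡ 4 (mod 7). z = 0×7×1 + 6×2×4 ≡ 6 (mod 14)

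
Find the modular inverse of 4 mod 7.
Since 7 is prime, by Fermat 4^(-1) ≡ 4^{5} ≡ 2 mod 7. Verify: 4 × 2 = 8 ≡ 1 mod 7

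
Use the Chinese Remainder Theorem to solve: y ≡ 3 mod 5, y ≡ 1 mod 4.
M = 5 × 4 = 20. M₁ = 4, y₁ ≡ 4 mod 5. M₂ = 5, y₂ ≡ 1 mod 4. y = 3×4×4 + 1×5×1 ≡ 13 mod 20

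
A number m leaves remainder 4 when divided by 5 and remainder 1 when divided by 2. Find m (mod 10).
M = 5 × 2 = 10. M₁ = 2, y₁ ≡ 3 (mod 5). M₂ = 5, y₂ ≡ 1 (mod 2). m = 4×2×3 + 1×5×1 ≡ 9 (mod 10)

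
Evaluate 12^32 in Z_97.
By repeated squaring mod 97: 12^{1}≡12, 12^{2}≡47, 12^{4}≡75, 12^{8}≡96, 12^{16}≡1, 12^{32}≡1. So 12^{32} ≡ 1 mod 97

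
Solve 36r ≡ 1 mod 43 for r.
Since 43 is prime, by Fermat 36^(-1) ≡ 36^{41} ≡ 6 mod 43. Verify: 36 × 6 = 216 ≡ 1 mod 43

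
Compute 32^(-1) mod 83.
Since 83 is prime, by Fermat 32^(-1) ≡ 32^{81} ≡ 13 mod 83. Verify: 32 × 13 = 416 ≡ 1 mod 83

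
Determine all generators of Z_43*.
There are φ(42) = 12 primitive roots mod 43: {3, 5, 12, 18, 19, 20, 26, 28, 29, 30, 33, 34}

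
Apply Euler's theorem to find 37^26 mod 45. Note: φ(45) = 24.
By Euler: 37^{24} ≡ 1 mod 45 since gcd(37, 45) = 1. 26 = 1×24 + 2. So 37^{26} ≡ 37^{2} ≡ 19 mod 45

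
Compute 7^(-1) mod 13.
Since 13 is prime, by Fermat 7^(-1) ≡ 7^{11} ≡ 2 mod 13. Verify: 7 × 2 = 14 ≡ 1 mod 13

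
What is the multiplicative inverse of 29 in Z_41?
Since 41 is prime, by Fermat 29^(-1) ≡ 29^{39} ≡ 17 mod 41. Verify: 29 × 17 = 493 ≡ 1 mod 41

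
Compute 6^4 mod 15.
6^{4} = 1296 ≡ 6 mod 15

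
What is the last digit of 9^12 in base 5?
Using Fermat: 9^{4} ≡ 1 (mod 5). 12 ≡ 0 (mod 4). So 9^{12} ≡ 9^{0} ≡ 1 (mod 5)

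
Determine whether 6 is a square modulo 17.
By Euler's criterion: 6^{8} ≡ 16 (mod 17). Since this equals -1 (≡ 16), 6 is not a QR.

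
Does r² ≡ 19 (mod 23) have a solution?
By Euler's criterion: 19^{11} ≡ 22 (mod 23). Since this equals -1 (≡ 22), 19 is not a QR.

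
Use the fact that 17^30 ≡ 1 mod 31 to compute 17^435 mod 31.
By Fermat: 17^{30} ≡ 1 mod 31. 435 ≡ 15 mod 30. So 17^{435} ≡ 17^{15} ≡ 30 mod 31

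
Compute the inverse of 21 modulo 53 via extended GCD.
Extended GCD: 21(-5) + 53(2) = 1. So 21^(-1) ≡ -5 ≡ 48 (mod 53). Verify: 21 × 48 = 1008 ≡ 1 (mod 53)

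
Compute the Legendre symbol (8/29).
(8/29) = 8^{14} mod 29 = -1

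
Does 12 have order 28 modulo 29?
12^{4} ≡ 1 mod 29 and 4 < 28, so ord_29(12) = 4 ≠ 28 and 12 is not a primitive root.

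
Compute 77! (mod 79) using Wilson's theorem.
(78)! = (77)! × (78) ≡ -1 (mod 79). So (77)! ≡ -1 × (78)^(-1) ≡ (-1)×(-1) = 1 (mod 79)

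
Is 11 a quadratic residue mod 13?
By Euler's criterion: 11^{6} ≡ 12 (mod 13). Since this equals -1 (≡ 12), 11 is not a QR.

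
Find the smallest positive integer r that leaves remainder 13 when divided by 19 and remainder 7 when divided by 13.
M = 19 × 13 = 247. M₁ = 13, y₁ ≡ 3 (mod 19). M₂ = 19, y₂ ≡ 11 (mod 13). r = 13×13×3 + 7×19×11 ≡ 241 (mod 247)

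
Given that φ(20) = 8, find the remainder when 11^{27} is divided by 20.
By Euler: 11^{8} ≡ 1 (mod 20) since gcd(11, 20) = 1. 27 = 3×8 + 3. So 11^{27} ≡ 11^{3} ≡ 11 (mod 20)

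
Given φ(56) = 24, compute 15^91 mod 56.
By Euler: 15^{24} ≡ 1 (mod 56) since gcd(15, 56) = 1. 91 = 3×24 + 19. So 15^{91} ≡ 15^{19} ≡ 15 (mod 56)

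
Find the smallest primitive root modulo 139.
g = 2. Powers: [2, 4, 8, 16, 32, 64, 128, 117, 95, 51, ...] generates all 138 non-zero residues.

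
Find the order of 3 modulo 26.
Powers of 3 mod 26: 3^1≡3, 3^2≡9, 3^3≡1. Order = 3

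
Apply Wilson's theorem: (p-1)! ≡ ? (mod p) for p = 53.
By Wilson's theorem, (52)! ≡ -1 ≡ 52 (mod 53)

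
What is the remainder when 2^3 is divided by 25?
2^{3} = 8 ≡ 8 mod 25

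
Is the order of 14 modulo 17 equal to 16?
Powers of 14 mod 17: 14^1≡14, 14^2≡9, 14^3≡7, 14^4≡13, 14^5≡12, 14^6≡15, 14^7≡6, 14^8≡16, 14^9≡3, 14^10≡8, 14^11≡10, 14^12≡4, 14^13≡5, 14^14≡2, 14^15≡11, 14^16≡1. First k with 14^k≡1 is k=16. Yes, ord_17(14) = 16.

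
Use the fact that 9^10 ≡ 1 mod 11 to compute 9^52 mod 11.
By Fermat: 9^{10} ≡ 1 mod 11. 52 = 5×10 + 2. So 9^{52} ≡ 9^{2} ≡ 4 mod 11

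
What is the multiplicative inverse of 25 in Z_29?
Since 29 is prime, by Fermat 25^(-1) ≡ 25^{27} ≡ 7 mod 29. Verify: 25 × 7 = 175 ≡ 1 mod 29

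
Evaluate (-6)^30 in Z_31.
Using Fermat: (-6)^{30} ≡ 1 mod 31. 30 ≡ 0 mod 30. So (-6)^{30} ≡ (-6)^{0} ≡ 1 mod 31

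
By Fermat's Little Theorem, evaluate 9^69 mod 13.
By Fermat: 9^{12} ≡ 1 (mod 13). 69 = 5×12 + 9. So 9^{69} ≡ 9^{9} ≡ 1 (mod 13)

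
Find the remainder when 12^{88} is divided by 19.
By Fermat: 12^{18} ≡ 1 mod 19. 88 = 4×18 + 16. So 12^{88} ≡ 12^{16} ≡ 7 mod 19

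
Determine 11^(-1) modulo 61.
Since 61 is prime, by Fermat 11^(-1) ≡ 11^{59} ≡ 50 (mod 61). Verify: 11 × 50 = 550 ≡ 1 (mod 61)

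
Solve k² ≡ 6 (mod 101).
The square roots of 6 mod 101 are 39 and 62. Verify: 39² = 1521 ≡ 6 (mod 101)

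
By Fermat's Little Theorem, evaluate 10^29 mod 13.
By Fermat: 10^{12} ≡ 1 mod 13. 29 = 2×12 + 5. So 10^{29} ≡ 10^{5} ≡ 4 mod 13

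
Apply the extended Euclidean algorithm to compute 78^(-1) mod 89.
Extended GCD: 78(8) + 89(-7) = 1. So 78^(-1) ≡ 8 (mod 89). Verify: 78 × 8 = 624 ≡ 1 (mod 89)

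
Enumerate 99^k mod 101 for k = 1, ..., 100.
99^1, 99^2, ..., 99^{100} mod 101: [99, 4, 93, 16, 69, 64, 74, 54, 94, 14, 73, 56, 90, 22, 57, 88, 26, 49, 3, 95, 12, 77, 48, 5, 91, 20, 61, 80, 42, 17, 67, 68, 66, 70, 62, 78, 46, 9, 83, 36, 29, 43, 15, 71, 60, 82, 38, 25, 51, 100, 2, 97, 8, 85, 32, 37, 27, 47, 7, 87, 28, 45, 11, 79, 44, 13, 75, 52, 98, 6, 89, 24, 53, 96, 10, 81, 40, 21, 59, 84, 34, 33, 35, 31, 39, 23, 55, 92, 18, 65, 72, 58, 86, 30, 41, 19, 63, 76, 50, 1]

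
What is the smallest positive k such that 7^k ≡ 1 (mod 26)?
Powers of 7 mod 26: 7^1≡7, 7^2≡23, 7^3≡5, 7^4≡9, 7^5≡11, 7^6≡25, 7^7≡19, 7^8≡3, 7^9≡21, 7^10≡17, 7^11≡15, 7^12≡1. Order = 12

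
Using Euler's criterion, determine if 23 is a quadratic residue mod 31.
By Euler's criterion: 23^{15} ≡ 30 (mod 31). Since this equals -1 (≡ 30), 23 is not a QR.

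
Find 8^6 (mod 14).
By repeated squaring (mod 14): 8^{1}≡8, 8^{2}≡8, 8^{4}≡8. Then 8^{6} = 8^{4+2} ≡ 8 × 8 ≡ 8 (mod 14)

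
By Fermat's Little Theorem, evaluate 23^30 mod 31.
By Fermat's Little Theorem, 23^{30} ≡ 1 (mod 31) since 31 is prime and gcd(23, 31) = 1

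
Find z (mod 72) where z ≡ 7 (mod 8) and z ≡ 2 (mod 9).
M = 8 × 9 = 72. M₁ = 9, y₁ ≡ 1 (mod 8). M₂ = 8, y₂ ≡ 8 (mod 9). z = 7×9×1 + 2×8×8 ≡ 47 (mod 72)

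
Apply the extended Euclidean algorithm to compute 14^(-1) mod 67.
Extended GCD: 14(24) + 67(-5) = 1. So 14^(-1) ≡ 24 (mod 67). Verify: 14 × 24 = 336 ≡ 1 (mod 67)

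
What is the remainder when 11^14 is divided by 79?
By repeated squaring mod 79: 11^{1}≡11, 11^{2}≡42, 11^{4}≡26, 11^{8}≡44. Then 11^{14} = 11^{8+4+2} ≡ 44 × 26 × 42 ≡ 16 mod 79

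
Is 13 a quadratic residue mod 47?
By Euler's criterion: 13^{23} ≡ 46 mod 47. Since this equals -1 (≡ 46), 13 is not a QR.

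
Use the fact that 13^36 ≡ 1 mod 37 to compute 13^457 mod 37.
By Fermat: 13^{36} ≡ 1 mod 37. 457 ≡ 25 mod 36. So 13^{457} ≡ 13^{25} ≡ 5 mod 37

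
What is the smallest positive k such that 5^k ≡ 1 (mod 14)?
Powers of 5 mod 14: 5^1≡5, 5^2≡11, 5^3≡13, 5^4≡9, 5^5≡3, 5^6≡1. ord_14(5) = 6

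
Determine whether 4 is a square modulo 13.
By Euler's criterion: 4^{6} ≡ 1 mod 13. Since this equals 1, 4 is a QR.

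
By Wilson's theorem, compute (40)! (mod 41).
By Wilson's theorem, (40)! ≡ -1 ≡ 40 (mod 41)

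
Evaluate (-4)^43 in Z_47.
By repeated squaring mod 47: (-4)^{1}≡43, (-4)^{2}≡16, (-4)^{4}≡21, (-4)^{8}≡18, (-4)^{16}≡42, (-4)^{32}≡25. Then (-4)^{43} = (-4)^{32+8+2+1} ≡ 25 × 18 × 16 × 43 ≡ 11 mod 47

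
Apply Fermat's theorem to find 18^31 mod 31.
By Fermat: 18^{30} ≡ 1 mod 31. So 18^{31} = 18^{30} · 18^{1} ≡ 18^{1} ≡ 18 mod 31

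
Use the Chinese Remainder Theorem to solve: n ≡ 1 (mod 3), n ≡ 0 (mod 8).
M = 3 × 8 = 24. M₁ = 8, y₁ ≡ 2 (mod 3). M₂ = 3, y₂ ≡ 3 (mod 8). n = 1×8×2 + 0×3×3 ≡ 16 (mod 24)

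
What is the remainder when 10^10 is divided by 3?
Using Fermat: 10^{2} ≡ 1 mod 3. 10 ≡ 0 mod 2. So 10^{10} ≡ 10^{0} ≡ 1 mod 3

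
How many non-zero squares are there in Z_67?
Exactly half the non-zero residues mod a prime are QRs: (67-1)/2 = 33.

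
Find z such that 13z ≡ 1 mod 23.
Since 23 is prime, by Fermat 13^(-1) ≡ 13^{21} ≡ 16 mod 23. Verify: 13 × 16 = 208 ≡ 1 mod 23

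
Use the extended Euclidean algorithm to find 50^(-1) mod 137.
Extended GCD: 50(-63) + 137(23) = 1. So 50^(-1) ≡ -63 ≡ 74 (mod 137). Verify: 50 × 74 = 3700 ≡ 1 (mod 137)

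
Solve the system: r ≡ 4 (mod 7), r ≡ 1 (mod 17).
M = 7 × 17 = 119. M₁ = 17, y₁ ≡ 5 (mod 7). M₂ = 7, y₂ ≡ 5 (mod 17). r = 4×17×5 + 1×7×5 ≡ 18 (mod 119)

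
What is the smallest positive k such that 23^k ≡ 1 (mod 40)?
Powers of 23 mod 40: 23^1≡23, 23^2≡9, 23^3≡7, 23^4≡1. So the order of 23 is 4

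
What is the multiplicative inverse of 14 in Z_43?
Since 43 is prime, by Fermat 14^(-1) ≡ 14^{41} ≡ 40 (mod 43). Verify: 14 × 40 = 560 ≡ 1 (mod 43)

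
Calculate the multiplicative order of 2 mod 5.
Powers of 2 mod 5: 2^1≡2, 2^2≡4, 2^3≡3, 2^4≡1. ord_5(2) = 4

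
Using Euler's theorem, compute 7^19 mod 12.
By Euler: 7^{4} ≡ 1 mod 12 since gcd(7, 12) = 1. 19 = 4×4 + 3. So 7^{19} ≡ 7^{3} ≡ 7 mod 12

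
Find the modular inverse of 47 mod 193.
Since 193 is prime, by Fermat 47^(-1) ≡ 47^{191} ≡ 115 (mod 193). Verify: 47 × 115 = 5405 ≡ 1 (mod 193)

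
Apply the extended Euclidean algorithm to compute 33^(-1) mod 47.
Extended GCD: 33(10) + 47(-7) = 1. So 33^(-1) ≡ 10 mod 47. Verify: 33 × 10 = 330 ≡ 1 mod 47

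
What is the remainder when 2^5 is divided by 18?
By repeated squaring (mod 18): 2^{1}≡2, 2^{2}≡4, 2^{4}≡16. Then 2^{5} = 2^{4+1} ≡ 16 × 2 ≡ 14 (mod 18)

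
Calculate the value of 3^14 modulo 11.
Using Fermat: 3^{10} ≡ 1 mod 11. 14 ≡ 4 mod 10. So 3^{14} ≡ 3^{4} ≡ 4 mod 11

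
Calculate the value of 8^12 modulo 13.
Using Fermat: 8^{12} ≡ 1 (mod 13). 12 ≡ 0 (mod 12). So 8^{12} ≡ 8^{0} ≡ 1 (mod 13)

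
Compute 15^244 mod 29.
Using Fermat: 15^{28} ≡ 1 (mod 29). 244 ≡ 20 (mod 28). So 15^{244} ≡ 15^{20} ≡ 24 (mod 29)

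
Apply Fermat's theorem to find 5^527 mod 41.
By Fermat: 5^{40} ≡ 1 mod 41. 527 ≡ 7 mod 40. So 5^{527} ≡ 5^{7} ≡ 20 mod 41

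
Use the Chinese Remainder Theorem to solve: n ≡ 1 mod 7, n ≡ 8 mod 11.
M = 7 × 11 = 77. M₁ = 11, y₁ ≡ 2 mod 7. M₂ = 7, y₂ ≡ 8 mod 11. n = 1×11×2 + 8×7×8 ≡ 8 mod 77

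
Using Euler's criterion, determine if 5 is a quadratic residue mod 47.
By Euler's criterion: 5^{23} ≡ 46 (mod 47). Since this equals -1 (≡ 46), 5 is not a QR.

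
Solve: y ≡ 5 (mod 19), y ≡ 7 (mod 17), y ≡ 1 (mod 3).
M = 19 × 17 × 3 = 969. M₁ = 51, y₁ ≡ 3 (mod 19). M₂ = 57, y₂ ≡ 3 (mod 17). M₃ = 323, y₃ ≡ 2 (mod 3). y = 5×51×3 + 7×57×3 + 1×323×2 ≡ 670 (mod 969)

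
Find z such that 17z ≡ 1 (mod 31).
Since 31 is prime, by Fermat 17^(-1) ≡ 17^{29} ≡ 11 (mod 31). Verify: 17 × 11 = 187 ≡ 1 (mod 31)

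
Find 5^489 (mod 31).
Using Fermat: 5^{30} ≡ 1 (mod 31). 489 ≡ 9 (mod 30). So 5^{489} ≡ 5^{9} ≡ 1 (mod 31)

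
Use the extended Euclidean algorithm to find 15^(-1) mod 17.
Extended GCD: 15(8) + 17(-7) = 1. So 15^(-1) ≡ 8 (mod 17). Verify: 15 × 8 = 120 ≡ 1 (mod 17)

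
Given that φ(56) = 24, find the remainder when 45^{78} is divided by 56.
By Euler: 45^{24} ≡ 1 (mod 56) since gcd(45, 56) = 1. 78 = 3×24 + 6. So 45^{78} ≡ 45^{6} ≡ 1 (mod 56)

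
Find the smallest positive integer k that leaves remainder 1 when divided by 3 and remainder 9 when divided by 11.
M = 3 × 11 = 33. M₁ = 11, y₁ ≡ 2 mod 3. M₂ = 3, y₂ ≡ 4 mod 11. k = 1×11×2 + 9×3×4 ≡ 31 mod 33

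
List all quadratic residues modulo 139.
QRs mod 139: {1, 4, 5, 6, 7, 9, 11, 13, 16, 20, 24, 25, 28, 29, 30, 31, 34, 35, 36, 37, 38, 41, 42, 44, 45, 46, 47, 49, 51, 52, 54, 55, 57, 63, 64, 65, 66, 67, 69, 71, 77, 78, 79, 80, 81, 83, 86, 89, 91, 96, 99, 100, 106, 107, 112, 113, 116, 117, 118, 120, 121, 122, 124, 125, 127, 129, 131, 136, 137}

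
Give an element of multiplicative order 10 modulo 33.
8 has order 10 mod 33 since 8^{10} ≡ 1 mod 33 and no smaller power works.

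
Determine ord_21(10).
Powers of 10 mod 21: 10^1≡10, 10^2≡16, 10^3≡13, 10^4≡4, 10^5≡19, 10^6≡1. Order = 6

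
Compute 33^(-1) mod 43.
Since 43 is prime, by Fermat 33^(-1) ≡ 33^{41} ≡ 30 mod 43. Verify: 33 × 30 = 990 ≡ 1 mod 43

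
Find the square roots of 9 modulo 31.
The square roots of 9 mod 31 are 28 and 3. Verify: 28² = 784 ≡ 9 (mod 31)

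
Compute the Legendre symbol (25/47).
(25/47) = 25^{23} mod 47 = 1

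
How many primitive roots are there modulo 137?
A prime p has φ(p-1) primitive roots; here φ(136) = 64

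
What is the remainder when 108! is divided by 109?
By Wilson's theorem, (108)! ≡ -1 ≡ 108 (mod 109)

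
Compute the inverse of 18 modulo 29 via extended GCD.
Extended GCD: 18(-8) + 29(5) = 1. So 18^(-1) ≡ -8 ≡ 21 (mod 29). Verify: 18 × 21 = 378 ≡ 1 (mod 29)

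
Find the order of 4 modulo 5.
Powers of 4 mod 5: 4^1≡4, 4^2≡1. Order = 2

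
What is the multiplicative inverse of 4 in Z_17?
Since 17 is prime, by Fermat 4^(-1) ≡ 4^{15} ≡ 13 mod 17. Verify: 4 × 13 = 52 ≡ 1 mod 17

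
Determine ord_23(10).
Powers of 10 mod 23: 10^1≡10, 10^2≡8, 10^3≡11, 10^4≡18, 10^5≡19, 10^6≡6, 10^7≡14, 10^8≡2, 10^9≡20, 10^10≡16, 10^11≡22, 10^12≡13, 10^13≡15, 10^14≡12, 10^15≡5, 10^16≡4, 10^17≡17, 10^18≡9, 10^19≡21, 10^20≡3, 10^21≡7, 10^22≡1. So the order of 10 is 22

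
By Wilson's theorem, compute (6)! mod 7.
By Wilson's theorem, (6)! ≡ -1 ≡ 6 mod 7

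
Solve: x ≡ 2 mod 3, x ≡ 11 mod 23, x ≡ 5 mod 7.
M = 3 × 23 × 7 = 483. M₁ = 161, y₁ ≡ 2 mod 3. M₂ = 21, y₂ ≡ 11 mod 23. M₃ = 69, y₃ ≡ 6 mod 7. x = 2×161×2 + 11×21×11 + 5×69×6 ≡ 425 mod 483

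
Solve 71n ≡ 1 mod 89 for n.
Since 89 is prime, by Fermat 71^(-1) ≡ 71^{87} ≡ 84 mod 89. Verify: 71 × 84 = 5964 ≡ 1 mod 89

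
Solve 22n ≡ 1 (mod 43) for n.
Since 43 is prime, by Fermat 22^(-1) ≡ 22^{41} ≡ 2 (mod 43). Verify: 22 × 2 = 44 ≡ 1 (mod 43)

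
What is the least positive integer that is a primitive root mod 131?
g = 2. For each prime q|130: 2^{65}≡130, 2^{26}≡53, 2^{10}≡107, none ≡ 1, so ord_131(2) = 130 and 2 is a primitive root.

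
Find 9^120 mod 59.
Using Fermat: 9^{58} ≡ 1 mod 59. 120 ≡ 4 mod 58. So 9^{120} ≡ 9^{4} ≡ 12 mod 59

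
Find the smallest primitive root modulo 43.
g = 3. Powers: [3, 9, 27, 38, 28, 41, 37, 25, 32, ...] generates all 42 non-zero residues.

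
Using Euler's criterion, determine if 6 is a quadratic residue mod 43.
By Euler's criterion: 6^{21} ≡ 1 (mod 43). Since this equals 1, 6 is a QR.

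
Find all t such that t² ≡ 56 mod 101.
The square roots of 56 mod 101 are 37 and 64. Verify: 37² = 1369 ≡ 56 mod 101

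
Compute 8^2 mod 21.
8^{2} = 64 ≡ 1 mod 21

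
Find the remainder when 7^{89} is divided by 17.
By Fermat: 7^{16} ≡ 1 (mod 17). 89 = 5×16 + 9. So 7^{89} ≡ 7^{9} ≡ 10 (mod 17)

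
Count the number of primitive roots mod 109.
There are φ(109-1) = φ(108) = 36 primitive roots modulo 109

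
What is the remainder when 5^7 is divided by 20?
By repeated squaring mod 20: 5^{1}≡5, 5^{2}≡5, 5^{4}≡5. Then 5^{7} = 5^{4+2+1} ≡ 5 × 5 × 5 ≡ 5 mod 20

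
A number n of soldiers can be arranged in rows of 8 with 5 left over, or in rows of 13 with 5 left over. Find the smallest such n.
M = 8 × 13 = 104. M₁ = 13, y₁ ≡ 5 (mod 8). M₂ = 8, y₂ ≡ 5 (mod 13). n = 5×13×5 + 5×8×5 ≡ 5 (mod 104)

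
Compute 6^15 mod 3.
By repeated squaring mod 3: 6^{1}≡0, 6^{2}≡0, 6^{4}≡0, 6^{8}≡0. Then 6^{15} = 6^{8+4+2+1} ≡ 0 × 0 × 0 × 0 ≡ 0 mod 3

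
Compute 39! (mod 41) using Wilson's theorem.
(40)! = (39)! × (40) ≡ -1 (mod 41). So (39)! ≡ -1 × (40)^(-1) ≡ (-1)×(-1) = 1 (mod 41)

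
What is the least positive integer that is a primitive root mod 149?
g = 2. Powers: [2, 4, 8, 16, 32, 64, 128, 107, 65, 130, ...] generates all 148 non-zero residues.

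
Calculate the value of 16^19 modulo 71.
By repeated squaring mod 71: 16^{1}≡16, 16^{2}≡43, 16^{4}≡3, 16^{8}≡9, 16^{16}≡10. Then 16^{19} = 16^{16+2+1} ≡ 10 × 43 × 16 ≡ 64 mod 71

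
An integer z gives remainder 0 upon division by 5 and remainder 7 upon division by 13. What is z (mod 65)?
M = 5 × 13 = 65. M₁ = 13, y₁ ≡ 2 (mod 5). M₂ = 5, y₂ ≡ 8 (mod 13). z = 0×13×2 + 7×5×8 ≡ 20 (mod 65)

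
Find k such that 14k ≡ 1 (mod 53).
Since 53 is prime, by Fermat 14^(-1) ≡ 14^{51} ≡ 19 (mod 53). Verify: 14 × 19 = 266 ≡ 1 (mod 53)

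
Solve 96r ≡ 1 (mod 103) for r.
Since 103 is prime, by Fermat 96^(-1) ≡ 96^{101} ≡ 44 (mod 103). Verify: 96 × 44 = 4224 ≡ 1 (mod 103)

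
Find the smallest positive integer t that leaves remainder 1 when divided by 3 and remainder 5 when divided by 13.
M = 3 × 13 = 39. M₁ = 13, y₁ ≡ 1 mod 3. M₂ = 3, y₂ ≡ 9 mod 13. t = 1×13×1 + 5×3×9 ≡ 31 mod 39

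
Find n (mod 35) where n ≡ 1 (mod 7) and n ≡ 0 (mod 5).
M = 7 × 5 = 35. M₁ = 5, y₁ ≡ 3 (mod 7). M₂ = 7, y₂ ≡ 3 (mod 5). n = 1×5×3 + 0×7×3 ≡ 15 (mod 35)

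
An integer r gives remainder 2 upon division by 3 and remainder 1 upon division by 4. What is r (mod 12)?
M = 3 × 4 = 12. M₁ = 4, y₁ ≡ 1 (mod 3). M₂ = 3, y₂ ≡ 3 (mod 4). r = 2×4×1 + 1×3×3 ≡ 5 (mod 12)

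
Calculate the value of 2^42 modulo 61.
By repeated squaring mod 61: 2^{1}≡2, 2^{2}≡4, 2^{4}≡16, 2^{8}≡12, 2^{16}≡22, 2^{32}≡57. Then 2^{42} = 2^{32+8+2} ≡ 57 × 12 × 4 ≡ 52 mod 61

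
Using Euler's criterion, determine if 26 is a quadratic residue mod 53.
By Euler's criterion: 26^{26} ≡ 52 mod 53. Since this equals -1 (≡ 52), 26 is not a QR.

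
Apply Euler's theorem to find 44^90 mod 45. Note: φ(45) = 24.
By Euler: 44^{24} ≡ 1 mod 45 since gcd(44, 45) = 1. 90 = 3×24 + 18. So 44^{90} ≡ 44^{18} ≡ 1 mod 45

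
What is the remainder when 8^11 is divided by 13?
By repeated squaring mod 13: 8^{1}≡8, 8^{2}≡12, 8^{4}≡1, 8^{8}≡1. Then 8^{11} = 8^{8+2+1} ≡ 1 × 12 × 8 ≡ 5 mod 13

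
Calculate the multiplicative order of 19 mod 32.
Powers of 19 mod 32: 19^1≡19, 19^2≡9, 19^3≡11, 19^4≡17, 19^5≡3, 19^6≡25, 19^7≡27, 19^8≡1. Order = 8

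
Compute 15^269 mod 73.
Using Fermat: 15^{72} ≡ 1 (mod 73). 269 ≡ 53 (mod 72). So 15^{269} ≡ 15^{53} ≡ 31 (mod 73)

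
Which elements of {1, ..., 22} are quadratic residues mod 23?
Quadratic residues modulo 23: {1, 2, 3, 4, 6, 8, 9, 12, 13, 16, 18}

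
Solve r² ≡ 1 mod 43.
The square roots of 1 mod 43 are 1 and 42. Verify: 1² = 1 ≡ 1 mod 43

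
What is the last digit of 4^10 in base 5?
Using Fermat: 4^{4} ≡ 1 mod 5. 10 ≡ 2 mod 4. So 4^{10} ≡ 4^{2} ≡ 1 mod 5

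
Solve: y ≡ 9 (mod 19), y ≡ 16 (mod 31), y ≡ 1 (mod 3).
M = 19 × 31 × 3 = 1767. M₁ = 93, y₁ ≡ 9 (mod 19). M₂ = 57, y₂ ≡ 6 (mod 31). M₃ = 589, y₃ ≡ 1 (mod 3). y = 9×93×9 + 16×57×6 + 1×589×1 ≡ 1225 (mod 1767)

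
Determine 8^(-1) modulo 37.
Since 37 is prime, by Fermat 8^(-1) ≡ 8^{35} ≡ 14 mod 37. Verify: 8 × 14 = 112 ≡ 1 mod 37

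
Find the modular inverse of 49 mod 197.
Since 197 is prime, by Fermat 49^(-1) ≡ 49^{195} ≡ 193 mod 197. Verify: 49 × 193 = 9457 ≡ 1 mod 197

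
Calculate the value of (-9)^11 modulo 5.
Using Fermat: (-9)^{4} ≡ 1 mod 5. 11 ≡ 3 mod 4. So (-9)^{11} ≡ (-9)^{3} ≡ 1 mod 5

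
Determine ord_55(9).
Powers of 9 mod 55: 9^1≡9, 9^2≡26, 9^3≡14, 9^4≡16, 9^5≡34, 9^6≡31, 9^7≡4, 9^8≡36, 9^9≡49, 9^10≡1. Order = 10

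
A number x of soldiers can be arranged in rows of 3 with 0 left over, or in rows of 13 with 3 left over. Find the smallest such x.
M = 3 × 13 = 39. M₁ = 13, y₁ ≡ 1 mod 3. M₂ = 3, y₂ ≡ 9 mod 13. x = 0×13×1 + 3×3×9 ≡ 3 mod 39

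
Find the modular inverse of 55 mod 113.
Since 113 is prime, by Fermat 55^(-1) ≡ 55^{111} ≡ 37 mod 113. Verify: 55 × 37 = 2035 ≡ 1 mod 113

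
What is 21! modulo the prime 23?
(22)! = (21)! × (22) ≡ -1 (mod 23). So (21)! ≡ -1 × (22)^(-1) ≡ (-1)×(-1) = 1 (mod 23)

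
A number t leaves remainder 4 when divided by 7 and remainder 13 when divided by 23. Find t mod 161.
M = 7 × 23 = 161. M₁ = 23, y₁ ≡ 4 mod 7. M₂ = 7, y₂ ≡ 10 mod 23. t = 4×23×4 + 13×7×10 ≡ 151 mod 161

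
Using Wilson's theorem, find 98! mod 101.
(100)! = (98)! × (99) × (100) ≡ -1 (mod 101). So (98)! ≡ -1 × [(100)(99)]^(-1) ≡ 50 (mod 101)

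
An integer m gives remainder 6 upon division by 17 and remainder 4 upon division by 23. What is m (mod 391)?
M = 17 × 23 = 391. M₁ = 23, y₁ ≡ 3 (mod 17). M₂ = 17, y₂ ≡ 19 (mod 23). m = 6×23×3 + 4×17×19 ≡ 142 (mod 391)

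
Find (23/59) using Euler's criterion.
(23/59) = 23^{29} mod 59 = -1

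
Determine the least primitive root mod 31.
g = 3. Powers: [3, 9, 27, 19, 26, 16, 17, 20, 29, 25, ...] generates all 30 non-zero residues.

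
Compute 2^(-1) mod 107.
Since 107 is prime, by Fermat 2^(-1) ≡ 2^{105} ≡ 54 mod 107. Verify: 2 × 54 = 108 ≡ 1 mod 107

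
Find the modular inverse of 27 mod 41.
Since 41 is prime, by Fermat 27^(-1) ≡ 27^{39} ≡ 38 (mod 41). Verify: 27 × 38 = 1026 ≡ 1 (mod 41)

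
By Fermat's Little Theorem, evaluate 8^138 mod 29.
By Fermat: 8^{28} ≡ 1 (mod 29). 138 = 4×28 + 26. So 8^{138} ≡ 8^{26} ≡ 5 (mod 29)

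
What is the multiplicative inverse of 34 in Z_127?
Since 127 is prime, by Fermat 34^(-1) ≡ 34^{125} ≡ 71 mod 127. Verify: 34 × 71 = 2414 ≡ 1 mod 127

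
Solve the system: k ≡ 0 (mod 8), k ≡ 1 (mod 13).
M = 8 × 13 = 104. M₁ = 13, y₁ ≡ 5 (mod 8). M₂ = 8, y₂ ≡ 5 (mod 13). k = 0×13×5 + 1×8×5 ≡ 40 (mod 104)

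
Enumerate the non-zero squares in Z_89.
QRs mod 89: {1, 2, 4, 5, 8, 9, 10, 11, 16, 17, 18, 20, 21, 22, 25, 32, 34, 36, 39, 40, 42, 44, 45, 47, 49, 50, 53, 55, 57, 64, 67, 68, 69, 71, 72, 73, 78, 79, 80, 81, 84, 85, 87, 88}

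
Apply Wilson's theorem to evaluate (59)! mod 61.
(60)! = (59)! × (60) ≡ -1 (mod 61). So (59)! ≡ -1 × (60)^(-1) ≡ (-1)×(-1) = 1 (mod 61)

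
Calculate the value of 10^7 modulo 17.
By repeated squaring mod 17: 10^{1}≡10, 10^{2}≡15, 10^{4}≡4. Then 10^{7} = 10^{4+2+1} ≡ 4 × 15 × 10 ≡ 5 mod 17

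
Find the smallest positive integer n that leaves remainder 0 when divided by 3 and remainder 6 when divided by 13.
M = 3 × 13 = 39. M₁ = 13, y₁ ≡ 1 (mod 3). M₂ = 3, y₂ ≡ 9 (mod 13). n = 0×13×1 + 6×3×9 ≡ 6 (mod 39)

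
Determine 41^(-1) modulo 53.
Since 53 is prime, by Fermat 41^(-1) ≡ 41^{51} ≡ 22 (mod 53). Verify: 41 × 22 = 902 ≡ 1 (mod 53)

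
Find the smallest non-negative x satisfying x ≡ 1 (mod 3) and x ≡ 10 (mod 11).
M = 3 × 11 = 33. M₁ = 11, y₁ ≡ 2 (mod 3). M₂ = 3, y₂ ≡ 4 (mod 11). x = 1×11×2 + 10×3×4 ≡ 10 (mod 33)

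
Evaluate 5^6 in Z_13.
By repeated squaring (mod 13): 5^{1}≡5, 5^{2}≡12, 5^{4}≡1. Then 5^{6} = 5^{4+2} ≡ 1 × 12 ≡ 12 (mod 13)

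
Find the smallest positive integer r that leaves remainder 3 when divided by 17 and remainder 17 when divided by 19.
M = 17 × 19 = 323. M₁ = 19, y₁ ≡ 9 mod 17. M₂ = 17, y₂ ≡ 9 mod 19. r = 3×19×9 + 17×17×9 ≡ 207 mod 323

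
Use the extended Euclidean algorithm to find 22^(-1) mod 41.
Extended GCD: 22(-13) + 41(7) = 1. So 22^(-1) ≡ -13 ≡ 28 (mod 41). Verify: 22 × 28 = 616 ≡ 1 (mod 41)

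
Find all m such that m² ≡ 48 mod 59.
The square roots of 48 mod 59 are 15 and 44. Verify: 15² = 225 ≡ 48 mod 59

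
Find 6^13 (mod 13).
Using Fermat: 6^{12} ≡ 1 (mod 13). 13 ≡ 1 (mod 12). So 6^{13} ≡ 6^{1} ≡ 6 (mod 13)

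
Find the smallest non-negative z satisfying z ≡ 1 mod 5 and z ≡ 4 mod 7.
M = 5 × 7 = 35. M₁ = 7, y₁ ≡ 3 mod 5. M₂ = 5, y₂ ≡ 3 mod 7. z = 1×7×3 + 4×5×3 ≡ 11 mod 35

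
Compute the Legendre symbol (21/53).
(21/53) = 21^{26} mod 53 = -1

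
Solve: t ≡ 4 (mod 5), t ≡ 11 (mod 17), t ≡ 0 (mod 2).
M = 5 × 17 × 2 = 170. M₁ = 34, y₁ ≡ 4 (mod 5). M₂ = 10, y₂ ≡ 12 (mod 17). M₃ = 85, y₃ ≡ 1 (mod 2). t = 4×34×4 + 11×10×12 + 0×85×1 ≡ 164 (mod 170)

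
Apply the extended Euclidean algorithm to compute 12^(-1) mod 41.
Extended GCD: 12(-17) + 41(5) = 1. So 12^(-1) ≡ -17 ≡ 24 (mod 41). Verify: 12 × 24 = 288 ≡ 1 (mod 41)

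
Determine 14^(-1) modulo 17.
Since 17 is prime, by Fermat 14^(-1) ≡ 14^{15} ≡ 11 mod 17. Verify: 14 × 11 = 154 ≡ 1 mod 17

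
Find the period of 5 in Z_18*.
Powers of 5 mod 18: 5^1≡5, 5^2≡7, 5^3≡17, 5^4≡13, 5^5≡11, 5^6≡1. So the order of 5 is 6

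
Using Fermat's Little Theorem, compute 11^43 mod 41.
By Fermat: 11^{40} ≡ 1 mod 41. So 11^{43} = 11^{40} · 11^{3} ≡ 11^{3} ≡ 19 mod 41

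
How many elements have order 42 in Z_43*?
Number of primitive roots mod 43 = φ(p-1) = φ(42) = 12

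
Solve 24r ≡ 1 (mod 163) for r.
Since 163 is prime, by Fermat 24^(-1) ≡ 24^{161} ≡ 34 (mod 163). Verify: 24 × 34 = 816 ≡ 1 (mod 163)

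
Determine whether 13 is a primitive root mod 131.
13^{65} ≡ 1 mod 131 and 65 < 130, so ord_131(13) = 65 ≠ 130 and 13 is not a primitive root.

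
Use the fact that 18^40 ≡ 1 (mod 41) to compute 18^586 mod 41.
By Fermat: 18^{40} ≡ 1 (mod 41). 586 ≡ 26 (mod 40). So 18^{586} ≡ 18^{26} ≡ 18 (mod 41)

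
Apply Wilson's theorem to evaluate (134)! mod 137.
(136)! = (134)! × (135) × (136) ≡ -1 mod 137. So (134)! ≡ -1 × [(136)(135)]^(-1) ≡ 68 mod 137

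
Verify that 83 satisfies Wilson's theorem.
(82)! mod 83 = 82. Since this equals -1 mod 83, Wilson confirms 83 is prime.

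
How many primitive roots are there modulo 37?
A prime p has φ(p-1) primitive roots; here φ(36) = 12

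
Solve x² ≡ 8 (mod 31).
The square roots of 8 mod 31 are 16 and 15. Verify: 16² = 256 ≡ 8 (mod 31)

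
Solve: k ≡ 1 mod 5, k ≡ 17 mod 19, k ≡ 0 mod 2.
M = 5 × 19 × 2 = 190. M₁ = 38, y₁ ≡ 2 mod 5. M₂ = 10, y₂ ≡ 2 mod 19. M₃ = 95, y₃ ≡ 1 mod 2. k = 1×38×2 + 17×10×2 + 0×95×1 ≡ 36 mod 190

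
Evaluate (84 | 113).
(84/113) = 84^{56} mod 113 = -1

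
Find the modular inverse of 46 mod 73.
Since 73 is prime, by Fermat 46^(-1) ≡ 46^{71} ≡ 27 (mod 73). Verify: 46 × 27 = 1242 ≡ 1 (mod 73)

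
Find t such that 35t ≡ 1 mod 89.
Since 89 is prime, by Fermat 35^(-1) ≡ 35^{87} ≡ 28 mod 89. Verify: 35 × 28 = 980 ≡ 1 mod 89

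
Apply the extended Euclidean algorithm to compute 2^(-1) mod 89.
Extended GCD: 2(-44) + 89(1) = 1. So 2^(-1) ≡ -44 ≡ 45 (mod 89). Verify: 2 × 45 = 90 ≡ 1 (mod 89)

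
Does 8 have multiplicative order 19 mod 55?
Powers of 8 mod 55: 8^1≡8, 8^2≡9, 8^3≡17, 8^4≡26, 8^5≡43, 8^6≡14, 8^7≡2, 8^8≡16, 8^9≡18, 8^10≡34, 8^11≡52, 8^12≡31, 8^13≡28, 8^14≡4, 8^15≡32, 8^16≡36, 8^17≡13, 8^18≡49, 8^19≡7, 8^20≡1. 8^19≡7≢1, so ord ≠ 19. No, the actual order is 20.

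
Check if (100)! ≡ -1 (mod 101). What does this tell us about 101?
(100)! mod 101 = 100. Since this equals -1 (mod 101), Wilson confirms 101 is prime.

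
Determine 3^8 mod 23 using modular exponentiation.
By repeated squaring (mod 23): 3^{1}≡3, 3^{2}≡9, 3^{4}≡12, 3^{8}≡6. So 3^{8} ≡ 6 (mod 23)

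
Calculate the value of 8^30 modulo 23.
Using Fermat: 8^{22} ≡ 1 mod 23. 30 ≡ 8 mod 22. So 8^{30} ≡ 8^{8} ≡ 4 mod 23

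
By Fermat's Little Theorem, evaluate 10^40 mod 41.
By Fermat's Little Theorem, 10^{40} ≡ 1 (mod 41) since 41 is prime and gcd(10, 41) = 1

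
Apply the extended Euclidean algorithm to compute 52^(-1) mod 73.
Extended GCD: 52(-7) + 73(5) = 1. So 52^(-1) ≡ -7 ≡ 66 mod 73. Verify: 52 × 66 = 3432 ≡ 1 mod 73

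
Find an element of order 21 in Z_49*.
2 has order 21 mod 49 since 2^{21} ≡ 1 (mod 49) and no smaller power works.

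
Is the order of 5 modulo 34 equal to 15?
Powers of 5 mod 34: 5^1≡5, 5^2≡25, 5^3≡23, 5^4≡13, 5^5≡31, 5^6≡19, 5^7≡27, 5^8≡33, 5^9≡29, 5^10≡9, 5^11≡11, 5^12≡21, 5^13≡3, 5^14≡15, 5^15≡7, 5^16≡1. 5^15≡7≢1, so ord ≠ 15. No, the actual order is 16.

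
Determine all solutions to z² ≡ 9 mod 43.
The square roots of 9 mod 43 are 40 and 3. Verify: 40² = 1600 ≡ 9 mod 43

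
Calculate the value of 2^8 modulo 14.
By repeated squaring (mod 14): 2^{1}≡2, 2^{2}≡4, 2^{4}≡2, 2^{8}≡4. So 2^{8} ≡ 4 (mod 14)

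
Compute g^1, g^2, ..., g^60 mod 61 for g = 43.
43^1, 43^2, ..., 43^{60} mod 61: [43, 19, 24, 56, 29, 27, 2, 25, 38, 48, 51, 58, 54, 4, 50, 15, 35, 41, 55, 47, 8, 39, 30, 9, 21, 49, 33, 16, 17, 60, 18, 42, 37, 5, 32, 34, 59, 36, 23, 13, 10, 3, 7, 57, 11, 46, 26, 20, 6, 14, 53, 22, 31, 52, 40, 12, 28, 45, 44, 1]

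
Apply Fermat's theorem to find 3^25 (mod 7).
By Fermat: 3^{6} ≡ 1 (mod 7). 25 = 4×6 + 1. So 3^{25} ≡ 3^{1} ≡ 3 (mod 7)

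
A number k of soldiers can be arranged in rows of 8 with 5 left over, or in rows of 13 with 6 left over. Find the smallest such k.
M = 8 × 13 = 104. M₁ = 13, y₁ ≡ 5 mod 8. M₂ = 8, y₂ ≡ 5 mod 13. k = 5×13×5 + 6×8×5 ≡ 45 mod 104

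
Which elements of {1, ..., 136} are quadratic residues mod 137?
QRs mod 137: {1, 2, 4, 7, 8, 9, 11, 14, 15, 16, 17, 18, 19, 22, 25, 28, 30, 32, 34, 36, 37, 38, 39, 44, 49, 50, 56, 59, 60, 61, 63, 64, 65, 68, 69, 72, 73, 74, 76, 77, 78, 81, 87, 88, 93, 98, 99, 100, 101, 103, 105, 107, 109, 112, 115, 118, 119, 120, 121, 122, 123, 126, 128, 129, 130, 133, 135, 136}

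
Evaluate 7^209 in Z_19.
Using Fermat: 7^{18} ≡ 1 (mod 19). 209 ≡ 11 (mod 18). So 7^{209} ≡ 7^{11} ≡ 11 (mod 19)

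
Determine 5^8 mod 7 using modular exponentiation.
Using Fermat: 5^{6} ≡ 1 (mod 7). 8 ≡ 2 (mod 6). So 5^{8} ≡ 5^{2} ≡ 4 (mod 7)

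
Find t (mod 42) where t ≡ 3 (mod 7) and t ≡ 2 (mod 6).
M = 7 × 6 = 42. M₁ = 6, y₁ ≡ 6 (mod 7). M₂ = 7, y₂ ≡ 1 (mod 6). t = 3×6×6 + 2×7×1 ≡ 38 (mod 42)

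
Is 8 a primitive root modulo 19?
8^{6} ≡ 1 (mod 19) and 6 < 18, so ord_19(8) = 6 ≠ 18 and 8 is not a primitive root.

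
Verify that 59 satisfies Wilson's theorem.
(58)! mod 59 = 58. Since this equals -1 (mod 59), Wilson confirms 59 is prime.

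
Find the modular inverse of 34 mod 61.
Since 61 is prime, by Fermat 34^(-1) ≡ 34^{59} ≡ 9 mod 61. Verify: 34 × 9 = 306 ≡ 1 mod 61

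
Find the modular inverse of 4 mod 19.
Since 19 is prime, by Fermat 4^(-1) ≡ 4^{17} ≡ 5 (mod 19). Verify: 4 × 5 = 20 ≡ 1 (mod 19)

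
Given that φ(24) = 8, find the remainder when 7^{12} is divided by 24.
By Euler: 7^{8} ≡ 1 mod 24 since gcd(7, 24) = 1. 12 = 1×8 + 4. So 7^{12} ≡ 7^{4} ≡ 1 mod 24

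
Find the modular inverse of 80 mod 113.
Since 113 is prime, by Fermat 80^(-1) ≡ 80^{111} ≡ 89 (mod 113). Verify: 80 × 89 = 7120 ≡ 1 (mod 113)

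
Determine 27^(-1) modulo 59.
Since 59 is prime, by Fermat 27^(-1) ≡ 27^{57} ≡ 35 mod 59. Verify: 27 × 35 = 945 ≡ 1 mod 59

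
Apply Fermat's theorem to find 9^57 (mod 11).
By Fermat: 9^{10} ≡ 1 (mod 11). 57 = 5×10 + 7. So 9^{57} ≡ 9^{7} ≡ 4 (mod 11)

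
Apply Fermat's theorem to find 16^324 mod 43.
By Fermat: 16^{42} ≡ 1 mod 43. 324 ≡ 30 mod 42. So 16^{324} ≡ 16^{30} ≡ 41 mod 43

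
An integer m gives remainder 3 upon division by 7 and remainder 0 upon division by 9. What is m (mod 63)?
M = 7 × 9 = 63. M₁ = 9, y₁ ≡ 4 (mod 7). M₂ = 7, y₂ ≡ 4 (mod 9). m = 3×9×4 + 0×7×4 ≡ 45 (mod 63)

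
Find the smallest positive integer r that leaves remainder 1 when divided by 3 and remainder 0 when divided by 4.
M = 3 × 4 = 12. M₁ = 4, y₁ ≡ 1 mod 3. M₂ = 3, y₂ ≡ 3 mod 4. r = 1×4×1 + 0×3×3 ≡ 4 mod 12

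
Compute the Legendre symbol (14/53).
(14/53) = 14^{26} mod 53 = -1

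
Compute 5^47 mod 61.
By repeated squaring (mod 61): 5^{1}≡5, 5^{2}≡25, 5^{4}≡15, 5^{8}≡42, 5^{16}≡56, 5^{32}≡25. Then 5^{47} = 5^{32+8+4+2+1} ≡ 25 × 42 × 15 × 25 × 5 ≡ 36 (mod 61)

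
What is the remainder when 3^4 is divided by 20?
3^{4} = 81 ≡ 1 mod 20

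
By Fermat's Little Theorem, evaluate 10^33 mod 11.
By Fermat: 10^{10} ≡ 1 mod 11. 33 = 3×10 + 3. So 10^{33} ≡ 10^{3} ≡ 10 mod 11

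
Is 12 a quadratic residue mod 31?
By Euler's criterion: 12^{15} ≡ 30 mod 31. Since this equals -1 (≡ 30), 12 is not a QR.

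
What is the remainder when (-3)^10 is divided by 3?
By repeated squaring (mod 3): (-3)^{1}≡0, (-3)^{2}≡0, (-3)^{4}≡0, (-3)^{8}≡0. Then (-3)^{10} = (-3)^{8+2} ≡ 0 × 0 ≡ 0 (mod 3)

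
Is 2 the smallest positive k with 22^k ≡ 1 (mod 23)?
Powers of 22 mod 23: 22^1≡22, 22^2≡1. First k with 22^k≡1 is k=2. Yes, ord_23(22) = 2.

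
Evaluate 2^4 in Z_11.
2^{4} = 16 ≡ 5 (mod 11)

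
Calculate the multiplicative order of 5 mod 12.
Powers of 5 mod 12: 5^1≡5, 5^2≡1. So the order of 5 is 2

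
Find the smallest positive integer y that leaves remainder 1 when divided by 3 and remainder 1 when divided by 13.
M = 3 × 13 = 39. M₁ = 13, y₁ ≡ 1 mod 3. M₂ = 3, y₂ ≡ 9 mod 13. y = 1×13×1 + 1×3×9 ≡ 1 mod 39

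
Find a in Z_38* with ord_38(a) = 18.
3 has order 18 mod 38 since 3^{18} ≡ 1 (mod 38) and no smaller power works.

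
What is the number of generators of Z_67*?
There are φ(67-1) = φ(66) = 20 primitive roots modulo 67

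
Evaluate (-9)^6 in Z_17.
By repeated squaring mod 17: (-9)^{1}≡8, (-9)^{2}≡13, (-9)^{4}≡16. Then (-9)^{6} = (-9)^{4+2} ≡ 16 × 13 ≡ 4 mod 17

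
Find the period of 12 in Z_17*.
Powers of 12 mod 17: 12^1≡12, 12^2≡8, 12^3≡11, 12^4≡13, 12^5≡3, 12^6≡2, 12^7≡7, 12^8≡16, 12^9≡5, 12^10≡9, 12^11≡6, 12^12≡4, 12^13≡14, 12^14≡15, 12^15≡10, 12^16≡1. Order = 16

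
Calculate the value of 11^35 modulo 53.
By repeated squaring (mod 53): 11^{1}≡11, 11^{2}≡15, 11^{4}≡13, 11^{8}≡10, 11^{16}≡47, 11^{32}≡36. Then 11^{35} = 11^{32+2+1} ≡ 36 × 15 × 11 ≡ 4 (mod 53)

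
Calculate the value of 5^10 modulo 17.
By repeated squaring (mod 17): 5^{1}≡5, 5^{2}≡8, 5^{4}≡13, 5^{8}≡16. Then 5^{10} = 5^{8+2} ≡ 16 × 8 ≡ 9 (mod 17)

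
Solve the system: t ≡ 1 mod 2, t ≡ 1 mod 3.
M = 2 × 3 = 6. M₁ = 3, y₁ ≡ 1 mod 2. M₂ = 2, y₂ ≡ 2 mod 3. t = 1×3×1 + 1×2×2 ≡ 1 mod 6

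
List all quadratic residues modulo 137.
Squares in Z_137*: {1, 2, 4, 7, 8, 9, 11, 14, 15, 16, 17, 18, 19, 22, 25, 28, 30, 32, 34, 36, 37, 38, 39, 44, 49, 50, 56, 59, 60, 61, 63, 64, 65, 68, 69, 72, 73, 74, 76, 77, 78, 81, 87, 88, 93, 98, 99, 100, 101, 103, 105, 107, 109, 112, 115, 118, 119, 120, 121, 122, 123, 126, 128, 129, 130, 133, 135, 136}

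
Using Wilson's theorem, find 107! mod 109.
(108)! = (107)! × (108) ≡ -1 (mod 109). So (107)! ≡ -1 × (108)^(-1) ≡ (-1)×(-1) = 1 (mod 109)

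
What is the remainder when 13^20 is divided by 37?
By repeated squaring mod 37: 13^{1}≡13, 13^{2}≡21, 13^{4}≡34, 13^{8}≡9, 13^{16}≡7. Then 13^{20} = 13^{16+4} ≡ 7 × 34 ≡ 16 mod 37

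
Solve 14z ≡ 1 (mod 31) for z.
Since 31 is prime, by Fermat 14^(-1) ≡ 14^{29} ≡ 20 (mod 31). Verify: 14 × 20 = 280 ≡ 1 (mod 31)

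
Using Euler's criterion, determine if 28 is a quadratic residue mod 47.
By Euler's criterion: 28^{23} ≡ 1 (mod 47). Since this equals 1, 28 is a QR.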